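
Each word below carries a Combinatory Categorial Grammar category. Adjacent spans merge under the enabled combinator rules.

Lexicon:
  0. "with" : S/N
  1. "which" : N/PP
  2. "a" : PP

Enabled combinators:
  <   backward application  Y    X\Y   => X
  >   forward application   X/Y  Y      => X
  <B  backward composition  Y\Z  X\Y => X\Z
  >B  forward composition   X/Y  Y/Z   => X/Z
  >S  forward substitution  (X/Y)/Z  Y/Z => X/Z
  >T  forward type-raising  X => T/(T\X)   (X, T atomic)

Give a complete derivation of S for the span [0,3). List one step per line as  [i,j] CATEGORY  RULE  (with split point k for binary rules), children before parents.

[0,1] S/N  lex  "with"
[1,2] N/PP  lex  "which"
[0,2] S/PP  >B  k=1
[2,3] PP  lex  "a"
[0,3] S  >  k=2

[0,3] S   >
  [0,2] S/PP   >B
    [0,1] "with" : S/N
    [1,2] "which" : N/PP
  [2,3] "a" : PP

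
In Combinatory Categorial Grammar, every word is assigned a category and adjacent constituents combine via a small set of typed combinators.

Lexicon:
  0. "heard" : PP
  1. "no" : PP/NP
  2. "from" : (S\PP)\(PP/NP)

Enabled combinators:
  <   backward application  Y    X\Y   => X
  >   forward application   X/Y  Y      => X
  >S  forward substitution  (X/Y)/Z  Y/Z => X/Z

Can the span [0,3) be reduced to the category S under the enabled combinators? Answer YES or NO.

YES

[0,3] S   <
  [0,1] "heard" : PP
  [1,3] S\PP   <
    [1,2] "no" : PP/NP
    [2,3] "from" : (S\PP)\(PP/NP)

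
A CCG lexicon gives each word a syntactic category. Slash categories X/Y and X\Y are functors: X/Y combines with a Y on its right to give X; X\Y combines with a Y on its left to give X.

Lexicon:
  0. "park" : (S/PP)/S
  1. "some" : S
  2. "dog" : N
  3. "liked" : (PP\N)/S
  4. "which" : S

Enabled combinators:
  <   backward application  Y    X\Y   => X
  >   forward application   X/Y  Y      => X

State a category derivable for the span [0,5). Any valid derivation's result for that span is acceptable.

S

[0,5] S   >
  [0,2] S/PP   >
    [0,1] "park" : (S/PP)/S
    [1,2] "some" : S
  [2,5] PP   <
    [2,3] "dog" : N
    [3,5] PP\N   >
      [3,4] "liked" : (PP\N)/S
      [4,5] "which" : S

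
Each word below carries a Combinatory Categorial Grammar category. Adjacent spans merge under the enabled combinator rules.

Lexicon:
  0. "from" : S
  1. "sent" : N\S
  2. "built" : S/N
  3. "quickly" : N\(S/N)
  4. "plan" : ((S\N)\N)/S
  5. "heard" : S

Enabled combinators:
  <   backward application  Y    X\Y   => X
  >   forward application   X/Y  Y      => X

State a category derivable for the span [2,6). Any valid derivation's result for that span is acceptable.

S\N

[0,6] S   <
  [0,2] N   <
    [0,1] "from" : S
    [1,2] "sent" : N\S
  [2,6] S\N   <
    [2,4] N   <
      [2,3] "built" : S/N
      [3,4] "quickly" : N\(S/N)
    [4,6] (S\N)\N   >
      [4,5] "plan" : ((S\N)\N)/S
      [5,6] "heard" : S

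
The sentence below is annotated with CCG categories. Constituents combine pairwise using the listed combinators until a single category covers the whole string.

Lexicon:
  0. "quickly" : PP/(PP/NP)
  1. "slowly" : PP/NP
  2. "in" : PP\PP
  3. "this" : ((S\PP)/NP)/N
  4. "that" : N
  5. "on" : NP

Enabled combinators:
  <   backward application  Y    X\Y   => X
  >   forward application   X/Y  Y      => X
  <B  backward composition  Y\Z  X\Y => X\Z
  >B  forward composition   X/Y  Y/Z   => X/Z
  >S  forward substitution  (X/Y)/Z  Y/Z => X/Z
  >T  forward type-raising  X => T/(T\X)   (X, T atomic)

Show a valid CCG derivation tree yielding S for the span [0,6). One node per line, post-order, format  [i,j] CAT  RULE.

[0,6] S   <
  [0,2] PP   >
    [0,1] "quickly" : PP/(PP/NP)
    [1,2] "slowly" : PP/NP
  [2,6] S\PP   <B
    [2,3] "in" : PP\PP
    [3,6] S\PP   >
      [3,5] (S\PP)/NP   >
        [3,4] "this" : ((S\PP)/NP)/N
        [4,5] "that" : N
      [5,6] "on" : NP

[0,1] PP/(PP/NP)  lex  "quickly"
[1,2] PP/NP  lex  "slowly"
[0,2] PP  >  k=1
[2,3] PP\PP  lex  "in"
[3,4] ((S\PP)/NP)/N  lex  "this"
[4,5] N  lex  "that"
[3,5] (S\PP)/NP  >  k=4
[5,6] NP  lex  "on"
[3,6] S\PP  >  k=5
[2,6] S\PP  <B  k=3
[0,6] S  <  k=2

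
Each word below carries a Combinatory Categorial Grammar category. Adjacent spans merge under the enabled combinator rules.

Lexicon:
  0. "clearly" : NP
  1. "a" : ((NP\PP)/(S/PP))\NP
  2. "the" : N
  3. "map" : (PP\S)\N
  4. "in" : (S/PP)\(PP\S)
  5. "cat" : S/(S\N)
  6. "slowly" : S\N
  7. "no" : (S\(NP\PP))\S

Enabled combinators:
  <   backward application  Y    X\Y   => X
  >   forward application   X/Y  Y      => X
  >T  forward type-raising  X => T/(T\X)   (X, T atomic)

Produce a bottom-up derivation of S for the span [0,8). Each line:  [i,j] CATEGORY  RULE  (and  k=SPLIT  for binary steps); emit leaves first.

[0,8] S   <
  [0,5] NP\PP   >
    [0,2] (NP\PP)/(S/PP)   <
      [0,1] "clearly" : NP
      [1,2] "a" : ((NP\PP)/(S/PP))\NP
    [2,5] S/PP   <
      [2,4] PP\S   <
        [2,3] "the" : N
        [3,4] "map" : (PP\S)\N
      [4,5] "in" : (S/PP)\(PP\S)
  [5,8] S\(NP\PP)   <
    [5,7] S   >
      [5,6] "cat" : S/(S\N)
      [6,7] "slowly" : S\N
    [7,8] "no" : (S\(NP\PP))\S

[0,1] NP  lex  "clearly"
[1,2] ((NP\PP)/(S/PP))\NP  lex  "a"
[0,2] (NP\PP)/(S/PP)  <  k=1
[2,3] N  lex  "the"
[3,4] (PP\S)\N  lex  "map"
[2,4] PP\S  <  k=3
[4,5] (S/PP)\(PP\S)  lex  "in"
[2,5] S/PP  <  k=4
[0,5] NP\PP  >  k=2
[5,6] S/(S\N)  lex  "cat"
[6,7] S\N  lex  "slowly"
[5,7] S  >  k=6
[7,8] (S\(NP\PP))\S  lex  "no"
[5,8] S\(NP\PP)  <  k=7
[0,8] S  <  k=5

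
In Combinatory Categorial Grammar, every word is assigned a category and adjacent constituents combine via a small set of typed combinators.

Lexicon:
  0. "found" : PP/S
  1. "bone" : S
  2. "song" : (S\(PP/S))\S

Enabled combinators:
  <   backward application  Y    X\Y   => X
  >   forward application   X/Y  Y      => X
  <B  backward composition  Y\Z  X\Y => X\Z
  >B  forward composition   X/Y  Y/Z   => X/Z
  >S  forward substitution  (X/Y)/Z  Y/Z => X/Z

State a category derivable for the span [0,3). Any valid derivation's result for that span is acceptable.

S

[0,3] S   <
  [0,1] "found" : PP/S
  [1,3] S\(PP/S)   <
    [1,2] "bone" : S
    [2,3] "song" : (S\(PP/S))\S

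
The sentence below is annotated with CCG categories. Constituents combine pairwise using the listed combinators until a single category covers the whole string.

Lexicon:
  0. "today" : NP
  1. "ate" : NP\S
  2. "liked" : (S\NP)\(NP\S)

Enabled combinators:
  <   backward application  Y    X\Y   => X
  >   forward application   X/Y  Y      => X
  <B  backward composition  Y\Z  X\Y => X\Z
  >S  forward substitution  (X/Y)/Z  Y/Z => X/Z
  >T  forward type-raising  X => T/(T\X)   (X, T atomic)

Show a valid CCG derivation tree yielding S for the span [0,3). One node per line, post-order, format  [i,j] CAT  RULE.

[0,1] NP  lex  "today"
[0,1] S/(S\NP)  >T
[1,2] NP\S  lex  "ate"
[2,3] (S\NP)\(NP\S)  lex  "liked"
[1,3] S\NP  <  k=2
[0,3] S  >  k=1

[0,3] S   >
  [0,1] S/(S\NP)   >T
    [0,1] "today" : NP
  [1,3] S\NP   <
    [1,2] "ate" : NP\S
    [2,3] "liked" : (S\NP)\(NP\S)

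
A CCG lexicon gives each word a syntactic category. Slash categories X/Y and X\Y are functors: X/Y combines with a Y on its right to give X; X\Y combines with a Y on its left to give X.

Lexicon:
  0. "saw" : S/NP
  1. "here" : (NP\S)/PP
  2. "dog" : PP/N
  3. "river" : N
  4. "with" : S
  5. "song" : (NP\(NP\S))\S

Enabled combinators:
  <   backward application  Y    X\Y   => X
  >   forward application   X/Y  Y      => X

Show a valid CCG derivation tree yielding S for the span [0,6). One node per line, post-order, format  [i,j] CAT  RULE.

[0,1] S/NP  lex  "saw"
[1,2] (NP\S)/PP  lex  "here"
[2,3] PP/N  lex  "dog"
[3,4] N  lex  "river"
[2,4] PP  >  k=3
[1,4] NP\S  >  k=2
[4,5] S  lex  "with"
[5,6] (NP\(NP\S))\S  lex  "song"
[4,6] NP\(NP\S)  <  k=5
[1,6] NP  <  k=4
[0,6] S  >  k=1

[0,6] S   >
  [0,1] "saw" : S/NP
  [1,6] NP   <
    [1,4] NP\S   >
      [1,2] "here" : (NP\S)/PP
      [2,4] PP   >
        [2,3] "dog" : PP/N
        [3,4] "river" : N
    [4,6] NP\(NP\S)   <
      [4,5] "with" : S
      [5,6] "song" : (NP\(NP\S))\S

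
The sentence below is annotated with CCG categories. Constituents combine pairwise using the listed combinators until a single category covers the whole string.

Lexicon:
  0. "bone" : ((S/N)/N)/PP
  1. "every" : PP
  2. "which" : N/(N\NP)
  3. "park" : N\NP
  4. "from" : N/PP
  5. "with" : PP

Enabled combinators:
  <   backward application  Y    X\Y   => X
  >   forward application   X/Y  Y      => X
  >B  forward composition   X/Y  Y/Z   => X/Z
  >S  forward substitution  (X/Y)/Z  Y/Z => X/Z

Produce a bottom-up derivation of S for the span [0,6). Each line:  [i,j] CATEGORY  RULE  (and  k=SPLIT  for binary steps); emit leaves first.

[0,1] ((S/N)/N)/PP  lex  "bone"
[1,2] PP  lex  "every"
[0,2] (S/N)/N  >  k=1
[2,3] N/(N\NP)  lex  "which"
[3,4] N\NP  lex  "park"
[2,4] N  >  k=3
[0,4] S/N  >  k=2
[4,5] N/PP  lex  "from"
[5,6] PP  lex  "with"
[4,6] N  >  k=5
[0,6] S  >  k=4

[0,6] S   >
  [0,4] S/N   >
    [0,2] (S/N)/N   >
      [0,1] "bone" : ((S/N)/N)/PP
      [1,2] "every" : PP
    [2,4] N   >
      [2,3] "which" : N/(N\NP)
      [3,4] "park" : N\NP
  [4,6] N   >
    [4,5] "from" : N/PP
    [5,6] "with" : PP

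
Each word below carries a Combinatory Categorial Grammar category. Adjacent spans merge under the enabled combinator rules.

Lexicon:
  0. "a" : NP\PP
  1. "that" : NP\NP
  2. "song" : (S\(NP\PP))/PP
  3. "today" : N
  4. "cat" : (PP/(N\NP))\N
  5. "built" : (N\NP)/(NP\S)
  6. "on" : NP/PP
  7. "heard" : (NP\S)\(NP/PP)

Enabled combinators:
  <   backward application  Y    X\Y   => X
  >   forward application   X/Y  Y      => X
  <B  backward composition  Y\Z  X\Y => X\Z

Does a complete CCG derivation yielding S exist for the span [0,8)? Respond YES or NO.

YES

[0,8] S   <
  [0,2] NP\PP   <B
    [0,1] "a" : NP\PP
    [1,2] "that" : NP\NP
  [2,8] S\(NP\PP)   >
    [2,3] "song" : (S\(NP\PP))/PP
    [3,8] PP   >
      [3,5] PP/(N\NP)   <
        [3,4] "today" : N
        [4,5] "cat" : (PP/(N\NP))\N
      [5,8] N\NP   >
        [5,6] "built" : (N\NP)/(NP\S)
        [6,8] NP\S   <
          [6,7] "on" : NP/PP
          [7,8] "heard" : (NP\S)\(NP/PP)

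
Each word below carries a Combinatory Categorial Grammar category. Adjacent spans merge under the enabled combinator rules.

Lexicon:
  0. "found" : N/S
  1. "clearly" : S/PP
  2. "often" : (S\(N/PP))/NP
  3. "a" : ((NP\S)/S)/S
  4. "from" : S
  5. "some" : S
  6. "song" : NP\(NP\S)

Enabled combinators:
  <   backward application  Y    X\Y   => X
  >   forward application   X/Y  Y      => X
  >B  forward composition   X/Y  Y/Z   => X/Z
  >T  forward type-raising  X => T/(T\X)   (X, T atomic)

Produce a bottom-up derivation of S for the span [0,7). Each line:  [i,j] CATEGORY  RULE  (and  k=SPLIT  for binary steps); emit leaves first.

[0,1] N/S  lex  "found"
[1,2] S/PP  lex  "clearly"
[0,2] N/PP  >B  k=1
[2,3] (S\(N/PP))/NP  lex  "often"
[3,4] ((NP\S)/S)/S  lex  "a"
[4,5] S  lex  "from"
[3,5] (NP\S)/S  >  k=4
[5,6] S  lex  "some"
[3,6] NP\S  >  k=5
[6,7] NP\(NP\S)  lex  "song"
[3,7] NP  <  k=6
[2,7] S\(N/PP)  >  k=3
[0,7] S  <  k=2

[0,7] S   <
  [0,2] N/PP   >B
    [0,1] "found" : N/S
    [1,2] "clearly" : S/PP
  [2,7] S\(N/PP)   >
    [2,3] "often" : (S\(N/PP))/NP
    [3,7] NP   <
      [3,6] NP\S   >
        [3,5] (NP\S)/S   >
          [3,4] "a" : ((NP\S)/S)/S
          [4,5] "from" : S
        [5,6] "some" : S
      [6,7] "song" : NP\(NP\S)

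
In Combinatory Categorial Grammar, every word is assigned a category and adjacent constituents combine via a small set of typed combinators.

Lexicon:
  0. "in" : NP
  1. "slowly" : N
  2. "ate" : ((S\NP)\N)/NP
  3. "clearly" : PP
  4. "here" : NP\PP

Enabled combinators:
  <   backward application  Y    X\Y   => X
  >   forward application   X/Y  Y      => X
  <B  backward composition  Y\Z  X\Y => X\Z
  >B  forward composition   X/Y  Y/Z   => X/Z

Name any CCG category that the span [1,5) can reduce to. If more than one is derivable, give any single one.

[0,5] S   <
  [0,1] "in" : NP
  [1,5] S\NP   <
    [1,2] "slowly" : N
    [2,5] (S\NP)\N   >
      [2,3] "ate" : ((S\NP)\N)/NP
      [3,5] NP   <
        [3,4] "clearly" : PP
        [4,5] "here" : NP\PP

S\NP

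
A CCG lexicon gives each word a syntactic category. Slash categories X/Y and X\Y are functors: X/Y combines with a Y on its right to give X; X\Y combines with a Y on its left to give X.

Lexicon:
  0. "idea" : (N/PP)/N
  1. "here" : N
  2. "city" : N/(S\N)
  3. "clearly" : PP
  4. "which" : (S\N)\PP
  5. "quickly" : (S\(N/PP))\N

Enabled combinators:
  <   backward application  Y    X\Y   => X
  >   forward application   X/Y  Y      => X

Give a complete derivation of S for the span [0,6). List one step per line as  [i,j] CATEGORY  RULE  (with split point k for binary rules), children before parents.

[0,6] S   <
  [0,2] N/PP   >
    [0,1] "idea" : (N/PP)/N
    [1,2] "here" : N
  [2,6] S\(N/PP)   <
    [2,5] N   >
      [2,3] "city" : N/(S\N)
      [3,5] S\N   <
        [3,4] "clearly" : PP
        [4,5] "which" : (S\N)\PP
    [5,6] "quickly" : (S\(N/PP))\N

[0,1] (N/PP)/N  lex  "idea"
[1,2] N  lex  "here"
[0,2] N/PP  >  k=1
[2,3] N/(S\N)  lex  "city"
[3,4] PP  lex  "clearly"
[4,5] (S\N)\PP  lex  "which"
[3,5] S\N  <  k=4
[2,5] N  >  k=3
[5,6] (S\(N/PP))\N  lex  "quickly"
[2,6] S\(N/PP)  <  k=5
[0,6] S  <  k=2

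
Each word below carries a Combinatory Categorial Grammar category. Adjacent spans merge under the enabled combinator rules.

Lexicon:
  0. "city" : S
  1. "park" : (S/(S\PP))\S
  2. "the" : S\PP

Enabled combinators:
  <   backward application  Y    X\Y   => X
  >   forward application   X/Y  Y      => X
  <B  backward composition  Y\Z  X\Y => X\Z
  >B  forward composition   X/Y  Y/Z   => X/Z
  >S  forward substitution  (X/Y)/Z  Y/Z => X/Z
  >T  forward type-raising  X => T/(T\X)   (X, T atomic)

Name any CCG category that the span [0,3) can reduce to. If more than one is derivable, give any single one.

S

[0,3] S   >
  [0,2] S/(S\PP)   <
    [0,1] "city" : S
    [1,2] "park" : (S/(S\PP))\S
  [2,3] "the" : S\PP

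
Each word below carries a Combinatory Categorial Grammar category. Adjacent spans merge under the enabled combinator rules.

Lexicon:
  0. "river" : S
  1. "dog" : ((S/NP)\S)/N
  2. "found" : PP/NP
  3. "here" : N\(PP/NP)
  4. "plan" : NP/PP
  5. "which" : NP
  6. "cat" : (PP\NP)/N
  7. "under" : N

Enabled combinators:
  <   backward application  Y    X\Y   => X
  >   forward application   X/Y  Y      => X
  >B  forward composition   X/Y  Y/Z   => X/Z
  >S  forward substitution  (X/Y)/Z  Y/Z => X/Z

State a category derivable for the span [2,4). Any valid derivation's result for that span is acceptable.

N

[0,8] S   >
  [0,4] S/NP   <
    [0,1] "river" : S
    [1,4] (S/NP)\S   >
      [1,2] "dog" : ((S/NP)\S)/N
      [2,4] N   <
        [2,3] "found" : PP/NP
        [3,4] "here" : N\(PP/NP)
  [4,8] NP   >
    [4,5] "plan" : NP/PP
    [5,8] PP   <
      [5,6] "which" : NP
      [6,8] PP\NP   >
        [6,7] "cat" : (PP\NP)/N
        [7,8] "under" : N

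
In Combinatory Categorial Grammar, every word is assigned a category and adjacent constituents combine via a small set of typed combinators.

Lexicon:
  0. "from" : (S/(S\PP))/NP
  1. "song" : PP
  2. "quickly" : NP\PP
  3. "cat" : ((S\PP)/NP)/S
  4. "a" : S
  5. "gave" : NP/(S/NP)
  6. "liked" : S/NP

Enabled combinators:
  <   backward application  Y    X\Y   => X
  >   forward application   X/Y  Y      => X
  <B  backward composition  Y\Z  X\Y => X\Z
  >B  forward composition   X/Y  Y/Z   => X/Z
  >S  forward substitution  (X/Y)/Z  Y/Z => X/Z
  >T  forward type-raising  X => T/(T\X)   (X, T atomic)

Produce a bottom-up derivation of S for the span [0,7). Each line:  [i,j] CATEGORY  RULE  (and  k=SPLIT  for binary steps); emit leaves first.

[0,7] S   >
  [0,3] S/(S\PP)   >
    [0,1] "from" : (S/(S\PP))/NP
    [1,3] NP   >
      [1,2] NP/(NP\PP)   >T
        [1,2] "song" : PP
      [2,3] "quickly" : NP\PP
  [3,7] S\PP   >
    [3,5] (S\PP)/NP   >
      [3,4] "cat" : ((S\PP)/NP)/S
      [4,5] "a" : S
    [5,7] NP   >
      [5,6] "gave" : NP/(S/NP)
      [6,7] "liked" : S/NP

[0,1] (S/(S\PP))/NP  lex  "from"
[1,2] PP  lex  "song"
[1,2] NP/(NP\PP)  >T
[2,3] NP\PP  lex  "quickly"
[1,3] NP  >  k=2
[0,3] S/(S\PP)  >  k=1
[3,4] ((S\PP)/NP)/S  lex  "cat"
[4,5] S  lex  "a"
[3,5] (S\PP)/NP  >  k=4
[5,6] NP/(S/NP)  lex  "gave"
[6,7] S/NP  lex  "liked"
[5,7] NP  >  k=6
[3,7] S\PP  >  k=5
[0,7] S  >  k=3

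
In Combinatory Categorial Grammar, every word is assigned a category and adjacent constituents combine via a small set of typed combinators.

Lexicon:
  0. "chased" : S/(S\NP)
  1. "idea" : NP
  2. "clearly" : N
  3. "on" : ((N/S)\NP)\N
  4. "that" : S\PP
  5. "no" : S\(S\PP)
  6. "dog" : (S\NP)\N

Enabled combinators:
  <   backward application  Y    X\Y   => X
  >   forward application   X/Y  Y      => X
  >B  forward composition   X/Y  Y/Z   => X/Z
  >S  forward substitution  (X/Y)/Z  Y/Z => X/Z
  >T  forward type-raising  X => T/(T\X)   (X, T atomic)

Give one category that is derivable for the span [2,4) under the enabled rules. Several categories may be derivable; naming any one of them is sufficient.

(N/S)\NP

[0,7] S   >
  [0,1] "chased" : S/(S\NP)
  [1,7] S\NP   <
    [1,6] N   >
      [1,4] N/S   <
        [1,2] "idea" : NP
        [2,4] (N/S)\NP   <
          [2,3] "clearly" : N
          [3,4] "on" : ((N/S)\NP)\N
      [4,6] S   <
        [4,5] "that" : S\PP
        [5,6] "no" : S\(S\PP)
    [6,7] "dog" : (S\NP)\N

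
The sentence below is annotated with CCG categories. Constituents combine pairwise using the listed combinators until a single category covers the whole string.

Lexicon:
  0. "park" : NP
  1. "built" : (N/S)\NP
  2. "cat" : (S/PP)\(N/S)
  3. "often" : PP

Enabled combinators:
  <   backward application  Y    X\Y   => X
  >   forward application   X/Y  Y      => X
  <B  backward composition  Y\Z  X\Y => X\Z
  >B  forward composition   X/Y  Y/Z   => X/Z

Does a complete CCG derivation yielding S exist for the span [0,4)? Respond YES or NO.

[0,4] S   >
  [0,3] S/PP   <
    [0,2] N/S   <
      [0,1] "park" : NP
      [1,2] "built" : (N/S)\NP
    [2,3] "cat" : (S/PP)\(N/S)
  [3,4] "often" : PP

YES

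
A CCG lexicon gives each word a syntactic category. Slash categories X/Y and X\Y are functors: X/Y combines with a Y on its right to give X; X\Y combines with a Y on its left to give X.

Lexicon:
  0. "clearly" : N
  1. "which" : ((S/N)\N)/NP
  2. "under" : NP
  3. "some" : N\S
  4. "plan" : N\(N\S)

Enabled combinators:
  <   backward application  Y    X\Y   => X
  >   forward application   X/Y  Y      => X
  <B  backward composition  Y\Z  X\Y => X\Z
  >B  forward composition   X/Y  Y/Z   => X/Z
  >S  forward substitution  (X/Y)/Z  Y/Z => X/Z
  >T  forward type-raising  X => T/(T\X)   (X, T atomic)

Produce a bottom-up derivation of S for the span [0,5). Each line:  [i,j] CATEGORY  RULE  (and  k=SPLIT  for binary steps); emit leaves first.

[0,1] N  lex  "clearly"
[1,2] ((S/N)\N)/NP  lex  "which"
[2,3] NP  lex  "under"
[1,3] (S/N)\N  >  k=2
[0,3] S/N  <  k=1
[3,4] N\S  lex  "some"
[4,5] N\(N\S)  lex  "plan"
[3,5] N  <  k=4
[0,5] S  >  k=3

[0,5] S   >
  [0,3] S/N   <
    [0,1] "clearly" : N
    [1,3] (S/N)\N   >
      [1,2] "which" : ((S/N)\N)/NP
      [2,3] "under" : NP
  [3,5] N   <
    [3,4] "some" : N\S
    [4,5] "plan" : N\(N\S)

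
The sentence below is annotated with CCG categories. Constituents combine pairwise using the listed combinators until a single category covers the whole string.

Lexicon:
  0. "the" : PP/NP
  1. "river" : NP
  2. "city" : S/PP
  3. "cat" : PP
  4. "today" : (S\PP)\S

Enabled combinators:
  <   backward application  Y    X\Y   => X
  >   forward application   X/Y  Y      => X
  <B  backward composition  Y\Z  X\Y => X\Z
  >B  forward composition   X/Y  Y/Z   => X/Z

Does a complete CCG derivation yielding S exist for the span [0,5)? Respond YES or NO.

YES

[0,5] S   <
  [0,2] PP   >
    [0,1] "the" : PP/NP
    [1,2] "river" : NP
  [2,5] S\PP   <
    [2,4] S   >
      [2,3] "city" : S/PP
      [3,4] "cat" : PP
    [4,5] "today" : (S\PP)\S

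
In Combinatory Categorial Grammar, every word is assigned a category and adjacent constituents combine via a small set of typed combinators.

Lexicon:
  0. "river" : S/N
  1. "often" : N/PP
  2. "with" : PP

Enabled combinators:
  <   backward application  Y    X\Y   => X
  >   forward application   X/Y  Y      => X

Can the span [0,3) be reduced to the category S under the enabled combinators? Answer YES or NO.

[0,3] S   >
  [0,1] "river" : S/N
  [1,3] N   >
    [1,2] "often" : N/PP
    [2,3] "with" : PP

YES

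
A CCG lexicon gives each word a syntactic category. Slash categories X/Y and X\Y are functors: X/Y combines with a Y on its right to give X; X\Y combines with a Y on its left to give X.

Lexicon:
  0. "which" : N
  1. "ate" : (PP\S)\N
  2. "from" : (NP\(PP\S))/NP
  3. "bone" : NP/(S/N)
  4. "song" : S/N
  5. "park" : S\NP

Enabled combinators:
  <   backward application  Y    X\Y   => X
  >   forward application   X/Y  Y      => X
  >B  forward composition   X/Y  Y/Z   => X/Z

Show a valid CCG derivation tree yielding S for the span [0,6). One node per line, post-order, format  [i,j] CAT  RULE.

[0,1] N  lex  "which"
[1,2] (PP\S)\N  lex  "ate"
[0,2] PP\S  <  k=1
[2,3] (NP\(PP\S))/NP  lex  "from"
[3,4] NP/(S/N)  lex  "bone"
[4,5] S/N  lex  "song"
[3,5] NP  >  k=4
[2,5] NP\(PP\S)  >  k=3
[0,5] NP  <  k=2
[5,6] S\NP  lex  "park"
[0,6] S  <  k=5

[0,6] S   <
  [0,5] NP   <
    [0,2] PP\S   <
      [0,1] "which" : N
      [1,2] "ate" : (PP\S)\N
    [2,5] NP\(PP\S)   >
      [2,3] "from" : (NP\(PP\S))/NP
      [3,5] NP   >
        [3,4] "bone" : NP/(S/N)
        [4,5] "song" : S/N
  [5,6] "park" : S\NP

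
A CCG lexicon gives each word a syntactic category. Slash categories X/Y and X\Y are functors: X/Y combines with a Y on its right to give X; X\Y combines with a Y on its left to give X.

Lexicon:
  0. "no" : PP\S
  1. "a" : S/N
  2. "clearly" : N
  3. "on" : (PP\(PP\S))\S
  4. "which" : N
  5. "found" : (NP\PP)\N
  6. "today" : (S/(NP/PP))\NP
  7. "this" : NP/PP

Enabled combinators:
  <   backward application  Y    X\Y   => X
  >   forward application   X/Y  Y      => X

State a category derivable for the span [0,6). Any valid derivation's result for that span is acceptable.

[0,8] S   >
  [0,7] S/(NP/PP)   <
    [0,6] NP   <
      [0,4] PP   <
        [0,1] "no" : PP\S
        [1,4] PP\(PP\S)   <
          [1,3] S   >
            [1,2] "a" : S/N
            [2,3] "clearly" : N
          [3,4] "on" : (PP\(PP\S))\S
      [4,6] NP\PP   <
        [4,5] "which" : N
        [5,6] "found" : (NP\PP)\N
    [6,7] "today" : (S/(NP/PP))\NP
  [7,8] "this" : NP/PP

NP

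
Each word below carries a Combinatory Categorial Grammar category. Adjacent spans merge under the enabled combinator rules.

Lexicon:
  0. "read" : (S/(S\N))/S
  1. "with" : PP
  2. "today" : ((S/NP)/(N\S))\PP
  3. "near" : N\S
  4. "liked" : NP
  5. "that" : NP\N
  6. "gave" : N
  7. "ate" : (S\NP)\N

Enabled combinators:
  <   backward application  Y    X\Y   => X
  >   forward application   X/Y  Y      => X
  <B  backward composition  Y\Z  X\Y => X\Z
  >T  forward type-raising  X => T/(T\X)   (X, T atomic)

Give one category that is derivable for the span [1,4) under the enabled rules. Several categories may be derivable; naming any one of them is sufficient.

[0,8] S   >
  [0,5] S/(S\N)   >
    [0,1] "read" : (S/(S\N))/S
    [1,5] S   >
      [1,4] S/NP   >
        [1,3] (S/NP)/(N\S)   <
          [1,2] "with" : PP
          [2,3] "today" : ((S/NP)/(N\S))\PP
        [3,4] "near" : N\S
      [4,5] "liked" : NP
  [5,8] S\N   <B
    [5,6] "that" : NP\N
    [6,8] S\NP   <
      [6,7] "gave" : N
      [7,8] "ate" : (S\NP)\N

S/NP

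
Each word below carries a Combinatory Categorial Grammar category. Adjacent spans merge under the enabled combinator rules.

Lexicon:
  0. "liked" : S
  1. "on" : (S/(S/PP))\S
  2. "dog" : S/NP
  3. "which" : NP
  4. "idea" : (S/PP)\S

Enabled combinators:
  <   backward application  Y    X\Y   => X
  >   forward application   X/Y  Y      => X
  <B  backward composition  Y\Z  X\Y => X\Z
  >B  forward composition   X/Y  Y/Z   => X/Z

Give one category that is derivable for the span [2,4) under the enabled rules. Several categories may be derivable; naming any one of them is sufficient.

S

[0,5] S   >
  [0,2] S/(S/PP)   <
    [0,1] "liked" : S
    [1,2] "on" : (S/(S/PP))\S
  [2,5] S/PP   <
    [2,4] S   >
      [2,3] "dog" : S/NP
      [3,4] "which" : NP
    [4,5] "idea" : (S/PP)\S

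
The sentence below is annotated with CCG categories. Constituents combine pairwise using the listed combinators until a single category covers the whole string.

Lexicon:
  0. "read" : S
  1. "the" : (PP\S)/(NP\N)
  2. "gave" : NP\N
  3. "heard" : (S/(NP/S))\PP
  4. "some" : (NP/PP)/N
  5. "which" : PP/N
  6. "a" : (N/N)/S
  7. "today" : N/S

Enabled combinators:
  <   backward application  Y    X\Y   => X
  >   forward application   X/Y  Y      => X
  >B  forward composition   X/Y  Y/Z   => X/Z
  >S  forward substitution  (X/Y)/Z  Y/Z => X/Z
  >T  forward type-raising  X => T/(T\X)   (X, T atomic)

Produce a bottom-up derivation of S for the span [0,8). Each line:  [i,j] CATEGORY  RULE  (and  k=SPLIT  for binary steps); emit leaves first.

[0,8] S   >
  [0,4] S/(NP/S)   <
    [0,3] PP   <
      [0,1] "read" : S
      [1,3] PP\S   >
        [1,2] "the" : (PP\S)/(NP\N)
        [2,3] "gave" : NP\N
    [3,4] "heard" : (S/(NP/S))\PP
  [4,8] NP/S   >B
    [4,6] NP/N   >S
      [4,5] "some" : (NP/PP)/N
      [5,6] "which" : PP/N
    [6,8] N/S   >S
      [6,7] "a" : (N/N)/S
      [7,8] "today" : N/S

[0,1] S  lex  "read"
[1,2] (PP\S)/(NP\N)  lex  "the"
[2,3] NP\N  lex  "gave"
[1,3] PP\S  >  k=2
[0,3] PP  <  k=1
[3,4] (S/(NP/S))\PP  lex  "heard"
[0,4] S/(NP/S)  <  k=3
[4,5] (NP/PP)/N  lex  "some"
[5,6] PP/N  lex  "which"
[4,6] NP/N  >S  k=5
[6,7] (N/N)/S  lex  "a"
[7,8] N/S  lex  "today"
[6,8] N/S  >S  k=7
[4,8] NP/S  >B  k=6
[0,8] S  >  k=4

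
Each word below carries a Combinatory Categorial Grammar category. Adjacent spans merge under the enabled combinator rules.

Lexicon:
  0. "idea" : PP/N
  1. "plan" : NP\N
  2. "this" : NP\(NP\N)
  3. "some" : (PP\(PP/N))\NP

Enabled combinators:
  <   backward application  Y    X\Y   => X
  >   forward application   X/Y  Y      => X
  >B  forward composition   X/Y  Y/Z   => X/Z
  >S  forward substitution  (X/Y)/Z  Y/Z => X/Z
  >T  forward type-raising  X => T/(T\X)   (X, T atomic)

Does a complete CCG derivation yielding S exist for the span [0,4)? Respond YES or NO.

NO

PP/N NP\N NP\(NP\N) (PP\(PP/N))\NP
CKY chart[0,4] = {N/(N\PP), NP/(NP\PP), PP, PP/(PP\PP), S/(S\PP)}; S ∉ chart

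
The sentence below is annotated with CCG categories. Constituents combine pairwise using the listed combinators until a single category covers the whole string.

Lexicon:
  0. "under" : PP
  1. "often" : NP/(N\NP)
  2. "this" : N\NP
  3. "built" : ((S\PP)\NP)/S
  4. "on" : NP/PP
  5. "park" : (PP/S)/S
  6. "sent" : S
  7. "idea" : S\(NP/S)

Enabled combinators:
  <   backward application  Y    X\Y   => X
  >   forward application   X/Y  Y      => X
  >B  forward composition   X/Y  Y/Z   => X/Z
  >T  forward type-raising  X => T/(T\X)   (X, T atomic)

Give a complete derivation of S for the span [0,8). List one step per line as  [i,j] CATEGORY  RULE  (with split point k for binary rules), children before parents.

[0,1] PP  lex  "under"
[0,1] S/(S\PP)  >T
[1,2] NP/(N\NP)  lex  "often"
[2,3] N\NP  lex  "this"
[1,3] NP  >  k=2
[3,4] ((S\PP)\NP)/S  lex  "built"
[4,5] NP/PP  lex  "on"
[5,6] (PP/S)/S  lex  "park"
[6,7] S  lex  "sent"
[5,7] PP/S  >  k=6
[4,7] NP/S  >B  k=5
[7,8] S\(NP/S)  lex  "idea"
[4,8] S  <  k=7
[3,8] (S\PP)\NP  >  k=4
[1,8] S\PP  <  k=3
[0,8] S  >  k=1

[0,8] S   >
  [0,1] S/(S\PP)   >T
    [0,1] "under" : PP
  [1,8] S\PP   <
    [1,3] NP   >
      [1,2] "often" : NP/(N\NP)
      [2,3] "this" : N\NP
    [3,8] (S\PP)\NP   >
      [3,4] "built" : ((S\PP)\NP)/S
      [4,8] S   <
        [4,7] NP/S   >B
          [4,5] "on" : NP/PP
          [5,7] PP/S   >
            [5,6] "park" : (PP/S)/S
            [6,7] "sent" : S
        [7,8] "idea" : S\(NP/S)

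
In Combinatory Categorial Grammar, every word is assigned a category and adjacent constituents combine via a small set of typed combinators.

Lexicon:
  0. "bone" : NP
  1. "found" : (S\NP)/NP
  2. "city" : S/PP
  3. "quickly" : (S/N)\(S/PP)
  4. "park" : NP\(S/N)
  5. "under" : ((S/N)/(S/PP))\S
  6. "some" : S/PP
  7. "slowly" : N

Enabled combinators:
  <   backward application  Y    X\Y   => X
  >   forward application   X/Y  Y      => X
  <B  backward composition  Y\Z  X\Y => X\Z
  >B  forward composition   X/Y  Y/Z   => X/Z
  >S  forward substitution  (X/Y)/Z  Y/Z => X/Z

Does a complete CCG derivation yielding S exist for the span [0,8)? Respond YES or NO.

YES

[0,8] S   >
  [0,7] S/N   >
    [0,6] (S/N)/(S/PP)   <
      [0,5] S   <
        [0,1] "bone" : NP
        [1,5] S\NP   >
          [1,2] "found" : (S\NP)/NP
          [2,5] NP   <
            [2,4] S/N   <
              [2,3] "city" : S/PP
              [3,4] "quickly" : (S/N)\(S/PP)
            [4,5] "park" : NP\(S/N)
      [5,6] "under" : ((S/N)/(S/PP))\S
    [6,7] "some" : S/PP
  [7,8] "slowly" : N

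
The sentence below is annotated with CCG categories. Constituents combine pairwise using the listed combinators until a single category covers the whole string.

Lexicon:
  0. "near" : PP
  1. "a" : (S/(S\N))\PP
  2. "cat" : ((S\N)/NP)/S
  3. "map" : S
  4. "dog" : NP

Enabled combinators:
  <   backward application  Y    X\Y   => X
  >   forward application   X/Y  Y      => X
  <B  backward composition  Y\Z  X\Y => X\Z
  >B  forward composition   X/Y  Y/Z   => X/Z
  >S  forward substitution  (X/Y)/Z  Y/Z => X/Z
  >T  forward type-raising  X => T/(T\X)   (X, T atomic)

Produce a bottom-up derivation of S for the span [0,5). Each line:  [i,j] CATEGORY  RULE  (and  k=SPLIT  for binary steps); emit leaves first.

[0,5] S   >
  [0,2] S/(S\N)   <
    [0,1] "near" : PP
    [1,2] "a" : (S/(S\N))\PP
  [2,5] S\N   >
    [2,4] (S\N)/NP   >
      [2,3] "cat" : ((S\N)/NP)/S
      [3,4] "map" : S
    [4,5] "dog" : NP

[0,1] PP  lex  "near"
[1,2] (S/(S\N))\PP  lex  "a"
[0,2] S/(S\N)  <  k=1
[2,3] ((S\N)/NP)/S  lex  "cat"
[3,4] S  lex  "map"
[2,4] (S\N)/NP  >  k=3
[4,5] NP  lex  "dog"
[2,5] S\N  >  k=4
[0,5] S  >  k=2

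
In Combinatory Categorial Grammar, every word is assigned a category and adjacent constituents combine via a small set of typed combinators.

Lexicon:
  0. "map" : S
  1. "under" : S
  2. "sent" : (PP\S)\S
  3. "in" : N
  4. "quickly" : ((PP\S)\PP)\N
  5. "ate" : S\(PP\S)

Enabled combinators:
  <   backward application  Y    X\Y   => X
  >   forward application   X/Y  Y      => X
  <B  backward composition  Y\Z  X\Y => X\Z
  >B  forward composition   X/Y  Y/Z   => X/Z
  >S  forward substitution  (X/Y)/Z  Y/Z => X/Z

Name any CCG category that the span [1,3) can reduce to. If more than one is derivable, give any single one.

PP\S

[0,6] S   <
  [0,5] PP\S   <
    [0,3] PP   <
      [0,1] "map" : S
      [1,3] PP\S   <
        [1,2] "under" : S
        [2,3] "sent" : (PP\S)\S
    [3,5] (PP\S)\PP   <
      [3,4] "in" : N
      [4,5] "quickly" : ((PP\S)\PP)\N
  [5,6] "ate" : S\(PP\S)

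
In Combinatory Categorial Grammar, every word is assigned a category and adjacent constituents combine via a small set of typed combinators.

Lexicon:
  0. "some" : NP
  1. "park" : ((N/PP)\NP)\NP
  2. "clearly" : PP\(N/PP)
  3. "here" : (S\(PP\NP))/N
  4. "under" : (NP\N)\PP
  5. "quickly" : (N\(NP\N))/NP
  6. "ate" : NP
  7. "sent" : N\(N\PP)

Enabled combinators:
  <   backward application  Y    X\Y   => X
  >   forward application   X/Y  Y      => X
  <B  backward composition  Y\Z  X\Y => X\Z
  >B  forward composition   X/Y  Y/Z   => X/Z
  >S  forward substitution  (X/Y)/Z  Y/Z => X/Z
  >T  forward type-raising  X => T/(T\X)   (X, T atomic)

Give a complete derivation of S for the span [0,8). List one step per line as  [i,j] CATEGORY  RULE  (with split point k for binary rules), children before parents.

[0,8] S   <
  [0,3] PP\NP   <B
    [0,2] (N/PP)\NP   <
      [0,1] "some" : NP
      [1,2] "park" : ((N/PP)\NP)\NP
    [2,3] "clearly" : PP\(N/PP)
  [3,8] S\(PP\NP)   >
    [3,4] "here" : (S\(PP\NP))/N
    [4,8] N   <
      [4,7] N\PP   <B
        [4,5] "under" : (NP\N)\PP
        [5,7] N\(NP\N)   >
          [5,6] "quickly" : (N\(NP\N))/NP
          [6,7] "ate" : NP
      [7,8] "sent" : N\(N\PP)

[0,1] NP  lex  "some"
[1,2] ((N/PP)\NP)\NP  lex  "park"
[0,2] (N/PP)\NP  <  k=1
[2,3] PP\(N/PP)  lex  "clearly"
[0,3] PP\NP  <B  k=2
[3,4] (S\(PP\NP))/N  lex  "here"
[4,5] (NP\N)\PP  lex  "under"
[5,6] (N\(NP\N))/NP  lex  "quickly"
[6,7] NP  lex  "ate"
[5,7] N\(NP\N)  >  k=6
[4,7] N\PP  <B  k=5
[7,8] N\(N\PP)  lex  "sent"
[4,8] N  <  k=7
[3,8] S\(PP\NP)  >  k=4
[0,8] S  <  k=3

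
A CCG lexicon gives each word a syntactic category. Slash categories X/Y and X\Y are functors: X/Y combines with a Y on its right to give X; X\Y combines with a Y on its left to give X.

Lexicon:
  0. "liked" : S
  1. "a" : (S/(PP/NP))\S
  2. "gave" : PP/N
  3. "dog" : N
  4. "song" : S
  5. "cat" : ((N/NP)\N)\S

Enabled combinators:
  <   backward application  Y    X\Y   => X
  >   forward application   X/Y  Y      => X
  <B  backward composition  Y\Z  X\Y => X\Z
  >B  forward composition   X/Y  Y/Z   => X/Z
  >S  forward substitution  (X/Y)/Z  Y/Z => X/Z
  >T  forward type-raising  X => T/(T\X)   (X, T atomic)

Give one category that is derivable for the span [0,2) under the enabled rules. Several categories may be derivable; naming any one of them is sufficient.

S/(PP/NP)

[0,6] S   >
  [0,2] S/(PP/NP)   <
    [0,1] "liked" : S
    [1,2] "a" : (S/(PP/NP))\S
  [2,6] PP/NP   >B
    [2,3] "gave" : PP/N
    [3,6] N/NP   <
      [3,4] "dog" : N
      [4,6] (N/NP)\N   <
        [4,5] "song" : S
        [5,6] "cat" : ((N/NP)\N)\S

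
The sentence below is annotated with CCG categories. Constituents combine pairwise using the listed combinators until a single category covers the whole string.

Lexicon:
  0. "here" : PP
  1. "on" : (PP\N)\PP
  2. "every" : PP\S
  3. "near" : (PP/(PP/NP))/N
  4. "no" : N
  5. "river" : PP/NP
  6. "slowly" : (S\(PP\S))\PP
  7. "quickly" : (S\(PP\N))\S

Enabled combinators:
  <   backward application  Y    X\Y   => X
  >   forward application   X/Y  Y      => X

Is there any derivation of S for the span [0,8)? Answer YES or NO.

[0,8] S   <
  [0,2] PP\N   <
    [0,1] "here" : PP
    [1,2] "on" : (PP\N)\PP
  [2,8] S\(PP\N)   <
    [2,7] S   <
      [2,3] "every" : PP\S
      [3,7] S\(PP\S)   <
        [3,6] PP   >
          [3,5] PP/(PP/NP)   >
            [3,4] "near" : (PP/(PP/NP))/N
            [4,5] "no" : N
          [5,6] "river" : PP/NP
        [6,7] "slowly" : (S\(PP\S))\PP
    [7,8] "quickly" : (S\(PP\N))\S

YES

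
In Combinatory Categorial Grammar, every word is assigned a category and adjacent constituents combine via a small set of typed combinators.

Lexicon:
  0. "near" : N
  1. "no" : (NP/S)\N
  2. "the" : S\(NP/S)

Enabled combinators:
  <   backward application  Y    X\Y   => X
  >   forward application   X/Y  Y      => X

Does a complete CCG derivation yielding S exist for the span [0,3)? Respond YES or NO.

[0,3] S   <
  [0,2] NP/S   <
    [0,1] "near" : N
    [1,2] "no" : (NP/S)\N
  [2,3] "the" : S\(NP/S)

YES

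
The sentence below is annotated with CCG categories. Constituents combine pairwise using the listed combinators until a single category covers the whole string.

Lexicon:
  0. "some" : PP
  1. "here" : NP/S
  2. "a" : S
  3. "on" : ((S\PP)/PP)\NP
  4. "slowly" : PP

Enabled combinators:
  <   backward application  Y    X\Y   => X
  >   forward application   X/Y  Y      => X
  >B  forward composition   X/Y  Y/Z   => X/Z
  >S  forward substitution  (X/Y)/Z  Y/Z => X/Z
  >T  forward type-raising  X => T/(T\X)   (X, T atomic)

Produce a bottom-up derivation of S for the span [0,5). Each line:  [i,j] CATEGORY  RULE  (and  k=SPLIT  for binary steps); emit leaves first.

[0,5] S   <
  [0,1] "some" : PP
  [1,5] S\PP   >
    [1,4] (S\PP)/PP   <
      [1,3] NP   >
        [1,2] "here" : NP/S
        [2,3] "a" : S
      [3,4] "on" : ((S\PP)/PP)\NP
    [4,5] "slowly" : PP

[0,1] PP  lex  "some"
[1,2] NP/S  lex  "here"
[2,3] S  lex  "a"
[1,3] NP  >  k=2
[3,4] ((S\PP)/PP)\NP  lex  "on"
[1,4] (S\PP)/PP  <  k=3
[4,5] PP  lex  "slowly"
[1,5] S\PP  >  k=4
[0,5] S  <  k=1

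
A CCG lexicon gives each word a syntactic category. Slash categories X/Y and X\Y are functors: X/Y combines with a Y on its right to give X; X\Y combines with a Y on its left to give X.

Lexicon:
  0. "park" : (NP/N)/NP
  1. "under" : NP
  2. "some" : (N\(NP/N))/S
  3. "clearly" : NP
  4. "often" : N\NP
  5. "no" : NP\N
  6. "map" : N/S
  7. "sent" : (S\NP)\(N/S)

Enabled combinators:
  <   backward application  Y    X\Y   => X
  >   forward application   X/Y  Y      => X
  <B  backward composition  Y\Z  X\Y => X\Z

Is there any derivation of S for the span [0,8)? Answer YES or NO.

NO

(NP/N)/NP NP (N\(NP/N))/S NP N\NP NP\N N/S (S\NP)\(N/S)
CKY chart[0,8] = {N}; S ∉ chart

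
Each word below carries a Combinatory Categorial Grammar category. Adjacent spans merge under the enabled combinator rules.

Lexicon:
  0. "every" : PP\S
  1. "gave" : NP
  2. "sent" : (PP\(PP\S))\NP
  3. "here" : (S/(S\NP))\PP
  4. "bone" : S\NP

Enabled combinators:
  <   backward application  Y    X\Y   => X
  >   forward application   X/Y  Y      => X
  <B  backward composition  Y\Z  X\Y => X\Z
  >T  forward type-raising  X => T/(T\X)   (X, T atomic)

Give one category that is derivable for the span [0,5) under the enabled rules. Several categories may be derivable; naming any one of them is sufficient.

[0,5] S   >
  [0,4] S/(S\NP)   <
    [0,3] PP   <
      [0,1] "every" : PP\S
      [1,3] PP\(PP\S)   <
        [1,2] "gave" : NP
        [2,3] "sent" : (PP\(PP\S))\NP
    [3,4] "here" : (S/(S\NP))\PP
  [4,5] "bone" : S\NP

S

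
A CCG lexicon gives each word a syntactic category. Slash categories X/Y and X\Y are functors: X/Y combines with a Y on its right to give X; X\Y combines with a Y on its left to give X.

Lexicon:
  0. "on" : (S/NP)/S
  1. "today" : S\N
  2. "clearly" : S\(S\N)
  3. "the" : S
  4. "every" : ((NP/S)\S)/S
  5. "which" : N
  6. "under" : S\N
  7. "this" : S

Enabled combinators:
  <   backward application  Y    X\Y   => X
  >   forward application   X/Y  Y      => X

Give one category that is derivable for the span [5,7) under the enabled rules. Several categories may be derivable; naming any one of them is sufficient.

[0,8] S   >
  [0,3] S/NP   >
    [0,1] "on" : (S/NP)/S
    [1,3] S   <
      [1,2] "today" : S\N
      [2,3] "clearly" : S\(S\N)
  [3,8] NP   >
    [3,7] NP/S   <
      [3,4] "the" : S
      [4,7] (NP/S)\S   >
        [4,5] "every" : ((NP/S)\S)/S
        [5,7] S   <
          [5,6] "which" : N
          [6,7] "under" : S\N
    [7,8] "this" : S

S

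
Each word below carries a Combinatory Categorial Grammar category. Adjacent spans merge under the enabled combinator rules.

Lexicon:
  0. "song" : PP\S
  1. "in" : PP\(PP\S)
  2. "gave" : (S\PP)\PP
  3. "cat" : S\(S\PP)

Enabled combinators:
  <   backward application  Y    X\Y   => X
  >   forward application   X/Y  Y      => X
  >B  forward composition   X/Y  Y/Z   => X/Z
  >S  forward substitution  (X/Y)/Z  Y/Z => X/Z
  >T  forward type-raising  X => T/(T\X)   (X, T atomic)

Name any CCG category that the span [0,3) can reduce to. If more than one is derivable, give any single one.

S\PP

[0,4] S   <
  [0,3] S\PP   <
    [0,2] PP   <
      [0,1] "song" : PP\S
      [1,2] "in" : PP\(PP\S)
    [2,3] "gave" : (S\PP)\PP
  [3,4] "cat" : S\(S\PP)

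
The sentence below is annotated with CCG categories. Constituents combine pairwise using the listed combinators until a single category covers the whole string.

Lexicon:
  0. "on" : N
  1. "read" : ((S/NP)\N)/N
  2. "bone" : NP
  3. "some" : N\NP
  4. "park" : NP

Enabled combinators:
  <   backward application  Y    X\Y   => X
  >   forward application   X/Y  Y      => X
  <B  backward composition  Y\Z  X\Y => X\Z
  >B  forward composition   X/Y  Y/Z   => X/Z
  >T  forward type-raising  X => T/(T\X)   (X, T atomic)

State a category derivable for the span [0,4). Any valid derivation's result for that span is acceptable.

S/NP

[0,5] S   >
  [0,4] S/NP   <
    [0,1] "on" : N
    [1,4] (S/NP)\N   >
      [1,2] "read" : ((S/NP)\N)/N
      [2,4] N   <
        [2,3] "bone" : NP
        [3,4] "some" : N\NP
  [4,5] "park" : NP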